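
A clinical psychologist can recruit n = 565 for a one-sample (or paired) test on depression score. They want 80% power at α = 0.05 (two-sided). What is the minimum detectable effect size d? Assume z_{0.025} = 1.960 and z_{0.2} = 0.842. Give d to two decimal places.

d_min ≈ 0.12

For a single sample (or paired design) of n = 565: d_min = (z_{α/2} + z_β)/√n.
z-sum = 1.960 + 0.842 = 2.802.
d_min = 2.802 / √565 = 2.802 / 23.770 = 0.118.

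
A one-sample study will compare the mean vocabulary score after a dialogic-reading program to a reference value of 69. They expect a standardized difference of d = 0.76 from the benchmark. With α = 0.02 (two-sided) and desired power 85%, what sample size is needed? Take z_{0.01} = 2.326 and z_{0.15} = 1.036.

n = 20

For a one-sample test: n = ((z_{α/2} + z_β) / d)².
z_{α/2} + z_β = 2.326 + 1.036 = 3.362.
n = (3.362 / 0.76)² = 4.424² = 19.57.
Round up.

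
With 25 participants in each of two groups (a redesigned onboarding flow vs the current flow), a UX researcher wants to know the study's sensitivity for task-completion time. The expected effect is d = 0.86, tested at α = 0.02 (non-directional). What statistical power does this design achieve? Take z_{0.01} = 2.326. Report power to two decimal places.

For two equal groups, power = Φ(d·√(n/2) − z_{α/2}).
d·√(n/2) = 0.86 × √(25/2) = 0.86 × 3.536 = 3.041.
z_β = 3.041 − 2.326 = 0.715.
Power = Φ(0.715) = 0.763.

power ≈ 0.76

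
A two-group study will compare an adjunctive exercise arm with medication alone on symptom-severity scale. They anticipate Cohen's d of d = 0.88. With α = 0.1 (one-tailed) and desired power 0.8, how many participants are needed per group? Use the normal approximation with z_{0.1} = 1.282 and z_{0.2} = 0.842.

For two independent groups with equal n: n = 2·((z_{α} + z_β) / d)².
z_{α} + z_β = 1.282 + 0.842 = 2.124.
n = 2 × (2.124 / 0.88)² = 2 × 2.414² = 2 × 5.83 = 11.7.
Round up to the next whole participant.

n = 12 per group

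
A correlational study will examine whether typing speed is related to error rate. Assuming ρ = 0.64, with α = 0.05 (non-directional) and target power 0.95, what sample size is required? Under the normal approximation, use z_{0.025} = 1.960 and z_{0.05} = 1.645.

Fisher's z: C = ½·ln((1+r)/(1−r)) = ½·ln(4.5556) = 0.7582.
n = ((z_{α/2} + z_β)/C)² + 3.
(1.960 + 1.645) / 0.7582 = 3.605 / 0.7582 = 4.755.
n = 4.755² + 3 = 22.61 + 3 = 25.6.
Round up.

n = 26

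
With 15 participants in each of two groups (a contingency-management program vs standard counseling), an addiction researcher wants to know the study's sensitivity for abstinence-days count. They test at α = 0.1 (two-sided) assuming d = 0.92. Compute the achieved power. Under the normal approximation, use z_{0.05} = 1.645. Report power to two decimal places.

power ≈ 0.81

For two equal groups, power = Φ(d·√(n/2) − z_{α/2}).
d·√(n/2) = 0.92 × √(15/2) = 0.92 × 2.739 = 2.520.
z_β = 2.520 − 1.645 = 0.875.
Power = Φ(0.875) = 0.809.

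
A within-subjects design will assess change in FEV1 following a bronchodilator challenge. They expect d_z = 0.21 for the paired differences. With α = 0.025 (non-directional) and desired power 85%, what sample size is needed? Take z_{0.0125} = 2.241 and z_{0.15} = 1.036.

n = 244 pairs

For a paired (one-sample on differences) test: n = ((z_{α/2} + z_β) / d)².
z_{α/2} + z_β = 2.241 + 1.036 = 3.277.
n = (3.277 / 0.21)² = 15.605² = 243.51.
Round up.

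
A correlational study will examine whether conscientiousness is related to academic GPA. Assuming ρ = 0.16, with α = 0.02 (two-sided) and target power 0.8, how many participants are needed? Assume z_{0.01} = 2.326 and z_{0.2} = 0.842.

Fisher's z: C = ½·ln((1+r)/(1−r)) = ½·ln(1.3810) = 0.1614.
n = ((z_{α/2} + z_β)/C)² + 3.
(2.326 + 0.842) / 0.1614 = 3.168 / 0.1614 = 19.628.
n = 19.628² + 3 = 385.27 + 3 = 388.3.
Round up.

n = 389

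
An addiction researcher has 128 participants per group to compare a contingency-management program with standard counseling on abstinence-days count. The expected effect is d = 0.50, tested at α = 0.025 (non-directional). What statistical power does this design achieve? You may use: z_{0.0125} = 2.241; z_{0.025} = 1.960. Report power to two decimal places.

power ≈ 0.96

For two equal groups, power = Φ(d·√(n/2) − z_{α/2}).
d·√(n/2) = 0.50 × √(128/2) = 0.50 × 8.000 = 4.000.
z_β = 4.000 − 2.241 = 1.759.
Power = Φ(1.759) = 0.961.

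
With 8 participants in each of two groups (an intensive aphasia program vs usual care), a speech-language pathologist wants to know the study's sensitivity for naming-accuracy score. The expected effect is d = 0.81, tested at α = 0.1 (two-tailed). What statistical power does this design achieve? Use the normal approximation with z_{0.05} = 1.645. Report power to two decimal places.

power ≈ 0.49

For two equal groups, power = Φ(d·√(n/2) − z_{α/2}).
d·√(n/2) = 0.81 × √(8/2) = 0.81 × 2.000 = 1.620.
z_β = 1.620 − 1.645 = -0.025.
Power = Φ(-0.025) = 0.490.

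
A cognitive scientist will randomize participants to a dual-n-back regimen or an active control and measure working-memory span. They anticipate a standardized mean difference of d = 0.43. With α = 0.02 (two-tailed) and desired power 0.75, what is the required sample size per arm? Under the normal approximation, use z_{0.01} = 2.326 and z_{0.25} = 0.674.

For two independent groups with equal n: n = 2·((z_{α/2} + z_β) / d)².
z_{α/2} + z_β = 2.326 + 0.674 = 3.000.
n = 2 × (3.000 / 0.43)² = 2 × 6.977² = 2 × 48.67 = 97.3.
Round up to the next whole participant.

n = 98 per group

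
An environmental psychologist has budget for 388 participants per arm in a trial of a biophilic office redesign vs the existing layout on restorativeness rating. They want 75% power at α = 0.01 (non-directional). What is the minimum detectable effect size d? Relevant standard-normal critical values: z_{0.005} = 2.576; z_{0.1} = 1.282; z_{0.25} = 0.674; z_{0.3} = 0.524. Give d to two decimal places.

d_min ≈ 0.23

For two independent groups of n = 388 each: d_min = (z_{α/2} + z_β)·√(2/n).
z-sum = 2.576 + 0.674 = 3.250.
d_min = 3.250 × √(2/388) = 3.250 × 0.0718 = 0.233.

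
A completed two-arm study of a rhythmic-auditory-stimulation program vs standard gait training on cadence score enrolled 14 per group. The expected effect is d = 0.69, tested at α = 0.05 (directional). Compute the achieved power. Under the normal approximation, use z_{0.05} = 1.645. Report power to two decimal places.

power ≈ 0.57

For two equal groups, power = Φ(d·√(n/2) − z_{α}).
d·√(n/2) = 0.69 × √(14/2) = 0.69 × 2.646 = 1.826.
z_β = 1.826 − 1.645 = 0.181.
Power = Φ(0.181) = 0.572.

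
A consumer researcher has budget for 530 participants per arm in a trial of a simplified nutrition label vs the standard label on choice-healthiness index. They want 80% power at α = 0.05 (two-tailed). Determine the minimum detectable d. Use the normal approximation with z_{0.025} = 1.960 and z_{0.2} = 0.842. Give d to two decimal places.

For two independent groups of n = 530 each: d_min = (z_{α/2} + z_β)·√(2/n).
z-sum = 1.960 + 0.842 = 2.802.
d_min = 2.802 × √(2/530) = 2.802 × 0.0614 = 0.172.

d_min ≈ 0.17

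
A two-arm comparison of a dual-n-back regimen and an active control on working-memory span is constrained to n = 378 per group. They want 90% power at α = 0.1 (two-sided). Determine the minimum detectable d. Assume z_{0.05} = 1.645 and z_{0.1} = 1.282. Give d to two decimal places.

For two independent groups of n = 378 each: d_min = (z_{α/2} + z_β)·√(2/n).
z-sum = 1.645 + 1.282 = 2.927.
d_min = 2.927 × √(2/378) = 2.927 × 0.0727 = 0.213.

d_min ≈ 0.21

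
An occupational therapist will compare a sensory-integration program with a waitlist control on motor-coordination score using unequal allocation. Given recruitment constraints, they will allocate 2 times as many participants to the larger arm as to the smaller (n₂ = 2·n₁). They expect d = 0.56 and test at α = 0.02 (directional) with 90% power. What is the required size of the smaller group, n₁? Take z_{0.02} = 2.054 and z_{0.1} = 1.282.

n₁ = 54

With allocation ratio k = n₂/n₁ = 2, Var(x̄₁−x̄₂) = σ²(1/n₁ + 1/(k·n₁)) = σ²·(k+1)/(k·n₁).
So n₁ = (1 + 1/k)·((z_{α} + z_β)/d)² = 1.500 × (3.336/0.56)².
n₁ = 1.500 × 35.49 = 53.2.
Round up: n₁ = 54, giving n₂ = 2 × 54 = 108.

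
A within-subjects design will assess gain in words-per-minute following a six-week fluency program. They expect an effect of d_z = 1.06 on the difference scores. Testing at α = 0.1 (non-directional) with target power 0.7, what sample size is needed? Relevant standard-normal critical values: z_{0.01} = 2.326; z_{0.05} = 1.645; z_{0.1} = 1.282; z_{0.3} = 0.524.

For a paired (one-sample on differences) test: n = ((z_{α/2} + z_β) / d)².
z_{α/2} + z_β = 1.645 + 0.524 = 2.169.
n = (2.169 / 1.06)² = 2.046² = 4.19.
Round up.

n = 5 pairs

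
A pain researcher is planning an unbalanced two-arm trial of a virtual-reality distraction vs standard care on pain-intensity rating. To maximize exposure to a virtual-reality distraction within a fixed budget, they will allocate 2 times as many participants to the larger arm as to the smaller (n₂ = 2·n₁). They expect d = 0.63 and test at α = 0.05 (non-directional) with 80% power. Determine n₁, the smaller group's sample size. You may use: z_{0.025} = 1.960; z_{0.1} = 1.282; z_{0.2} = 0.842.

n₁ = 30

With allocation ratio k = n₂/n₁ = 2, Var(x̄₁−x̄₂) = σ²(1/n₁ + 1/(k·n₁)) = σ²·(k+1)/(k·n₁).
So n₁ = (1 + 1/k)·((z_{α/2} + z_β)/d)² = 1.500 × (2.802/0.63)².
n₁ = 1.500 × 19.78 = 29.7.
Round up: n₁ = 30, giving n₂ = 2 × 30 = 60.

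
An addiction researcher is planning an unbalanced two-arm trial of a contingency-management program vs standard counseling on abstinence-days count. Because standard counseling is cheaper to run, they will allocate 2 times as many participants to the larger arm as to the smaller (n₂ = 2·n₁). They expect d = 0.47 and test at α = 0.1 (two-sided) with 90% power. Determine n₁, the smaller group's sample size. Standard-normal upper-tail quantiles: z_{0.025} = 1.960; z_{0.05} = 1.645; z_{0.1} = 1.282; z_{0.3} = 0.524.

With allocation ratio k = n₂/n₁ = 2, Var(x̄₁−x̄₂) = σ²(1/n₁ + 1/(k·n₁)) = σ²·(k+1)/(k·n₁).
So n₁ = (1 + 1/k)·((z_{α/2} + z_β)/d)² = 1.500 × (2.927/0.47)².
n₁ = 1.500 × 38.78 = 58.2.
Round up: n₁ = 59, giving n₂ = 2 × 59 = 118.

n₁ = 59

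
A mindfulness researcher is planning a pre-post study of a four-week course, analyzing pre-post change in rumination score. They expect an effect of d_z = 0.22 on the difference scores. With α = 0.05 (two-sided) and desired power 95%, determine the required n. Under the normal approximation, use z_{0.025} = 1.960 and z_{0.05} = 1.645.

For a paired (one-sample on differences) test: n = ((z_{α/2} + z_β) / d)².
z_{α/2} + z_β = 1.960 + 1.645 = 3.605.
n = (3.605 / 0.22)² = 16.386² = 268.51.
Round up.

n = 269 pairs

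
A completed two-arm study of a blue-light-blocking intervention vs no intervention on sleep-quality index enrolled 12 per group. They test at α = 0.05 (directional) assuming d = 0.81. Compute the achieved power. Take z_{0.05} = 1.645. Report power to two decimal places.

For two equal groups, power = Φ(d·√(n/2) − z_{α}).
d·√(n/2) = 0.81 × √(12/2) = 0.81 × 2.449 = 1.984.
z_β = 1.984 − 1.645 = 0.339.
Power = Φ(0.339) = 0.633.

power ≈ 0.63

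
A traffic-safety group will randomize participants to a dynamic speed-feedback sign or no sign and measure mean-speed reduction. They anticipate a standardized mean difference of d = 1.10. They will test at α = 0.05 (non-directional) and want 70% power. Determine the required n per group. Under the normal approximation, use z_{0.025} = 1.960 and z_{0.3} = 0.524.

For two independent groups with equal n: n = 2·((z_{α/2} + z_β) / d)².
z_{α/2} + z_β = 1.960 + 0.524 = 2.484.
n = 2 × (2.484 / 1.10)² = 2 × 2.258² = 2 × 5.10 = 10.2.
Round up to the next whole participant.

n = 11 per group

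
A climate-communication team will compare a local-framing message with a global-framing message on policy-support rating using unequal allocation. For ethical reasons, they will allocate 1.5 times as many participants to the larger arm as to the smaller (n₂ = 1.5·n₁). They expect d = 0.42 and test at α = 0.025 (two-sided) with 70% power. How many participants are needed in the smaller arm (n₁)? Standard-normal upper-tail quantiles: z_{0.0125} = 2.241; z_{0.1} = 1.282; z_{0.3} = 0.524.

n₁ = 73

With allocation ratio k = n₂/n₁ = 1.5, Var(x̄₁−x̄₂) = σ²(1/n₁ + 1/(k·n₁)) = σ²·(k+1)/(k·n₁).
So n₁ = (1 + 1/k)·((z_{α/2} + z_β)/d)² = 1.667 × (2.765/0.42)².
n₁ = 1.667 × 43.34 = 72.2.
Round up: n₁ = 73, giving n₂ = ⌈1.5 × 73⌉ = ⌈109.5⌉ = 110.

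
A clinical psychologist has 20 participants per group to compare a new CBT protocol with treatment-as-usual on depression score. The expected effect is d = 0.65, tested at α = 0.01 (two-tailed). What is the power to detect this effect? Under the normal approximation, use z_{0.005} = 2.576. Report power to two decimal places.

For two equal groups, power = Φ(d·√(n/2) − z_{α/2}).
d·√(n/2) = 0.65 × √(20/2) = 0.65 × 3.162 = 2.055.
z_β = 2.055 − 2.576 = -0.521.
Power = Φ(-0.521) = 0.301.

power ≈ 0.30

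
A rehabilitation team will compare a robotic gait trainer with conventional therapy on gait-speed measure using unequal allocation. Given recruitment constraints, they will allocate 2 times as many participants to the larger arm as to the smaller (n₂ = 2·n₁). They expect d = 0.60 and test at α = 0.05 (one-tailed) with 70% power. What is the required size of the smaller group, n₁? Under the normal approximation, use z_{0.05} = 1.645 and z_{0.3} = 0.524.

With allocation ratio k = n₂/n₁ = 2, Var(x̄₁−x̄₂) = σ²(1/n₁ + 1/(k·n₁)) = σ²·(k+1)/(k·n₁).
So n₁ = (1 + 1/k)·((z_{α} + z_β)/d)² = 1.500 × (2.169/0.60)².
n₁ = 1.500 × 13.07 = 19.6.
Round up: n₁ = 20, giving n₂ = 2 × 20 = 40.

n₁ = 20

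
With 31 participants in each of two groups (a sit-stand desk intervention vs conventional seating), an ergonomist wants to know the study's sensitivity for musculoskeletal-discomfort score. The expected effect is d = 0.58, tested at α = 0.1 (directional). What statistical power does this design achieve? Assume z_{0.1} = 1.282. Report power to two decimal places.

For two equal groups, power = Φ(d·√(n/2) − z_{α}).
d·√(n/2) = 0.58 × √(31/2) = 0.58 × 3.937 = 2.283.
z_β = 2.283 − 1.282 = 1.001.
Power = Φ(1.001) = 0.842.

power ≈ 0.84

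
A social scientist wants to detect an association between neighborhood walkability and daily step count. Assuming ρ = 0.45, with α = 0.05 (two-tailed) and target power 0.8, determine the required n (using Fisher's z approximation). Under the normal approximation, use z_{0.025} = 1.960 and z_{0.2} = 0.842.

n = 37

Fisher's z: C = ½·ln((1+r)/(1−r)) = ½·ln(2.6364) = 0.4847.
n = ((z_{α/2} + z_β)/C)² + 3.
(1.960 + 0.842) / 0.4847 = 2.802 / 0.4847 = 5.781.
n = 5.781² + 3 = 33.42 + 3 = 36.4.
Round up.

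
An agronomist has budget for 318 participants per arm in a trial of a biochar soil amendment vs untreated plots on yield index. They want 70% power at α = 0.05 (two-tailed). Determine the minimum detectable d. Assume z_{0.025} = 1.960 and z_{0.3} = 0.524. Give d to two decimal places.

d_min ≈ 0.20

For two independent groups of n = 318 each: d_min = (z_{α/2} + z_β)·√(2/n).
z-sum = 1.960 + 0.524 = 2.484.
d_min = 2.484 × √(2/318) = 2.484 × 0.0793 = 0.197.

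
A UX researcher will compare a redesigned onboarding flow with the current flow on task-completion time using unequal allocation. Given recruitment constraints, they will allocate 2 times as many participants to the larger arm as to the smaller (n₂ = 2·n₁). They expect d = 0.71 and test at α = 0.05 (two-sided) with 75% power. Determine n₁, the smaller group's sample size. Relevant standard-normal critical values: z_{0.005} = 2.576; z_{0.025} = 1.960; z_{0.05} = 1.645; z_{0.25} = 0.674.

With allocation ratio k = n₂/n₁ = 2, Var(x̄₁−x̄₂) = σ²(1/n₁ + 1/(k·n₁)) = σ²·(k+1)/(k·n₁).
So n₁ = (1 + 1/k)·((z_{α/2} + z_β)/d)² = 1.500 × (2.634/0.71)².
n₁ = 1.500 × 13.76 = 20.6.
Round up: n₁ = 21, giving n₂ = 2 × 21 = 42.

n₁ = 21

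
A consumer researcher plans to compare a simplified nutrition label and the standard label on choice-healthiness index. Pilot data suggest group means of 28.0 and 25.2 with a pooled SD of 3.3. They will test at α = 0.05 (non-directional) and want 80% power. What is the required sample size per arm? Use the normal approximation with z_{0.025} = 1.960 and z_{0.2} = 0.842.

n = 22 per group

Cohen's d = |M₁ − M₂| / SD_pooled = |28.0 − 25.2| / 3.3 = 2.8 / 3.3 = 0.848.
For two independent groups with equal n: n = 2·((z_{α/2} + z_β) / d)².
z_{α/2} + z_β = 1.960 + 0.842 = 2.802.
n = 2 × (2.802 / 0.848)² = 2 × 3.304² = 2 × 10.92 = 21.8.
Round up to the next whole participant.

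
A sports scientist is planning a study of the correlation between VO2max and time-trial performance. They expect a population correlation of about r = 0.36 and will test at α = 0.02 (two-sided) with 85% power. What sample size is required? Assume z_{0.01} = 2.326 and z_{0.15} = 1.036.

Fisher's z: C = ½·ln((1+r)/(1−r)) = ½·ln(2.1250) = 0.3769.
n = ((z_{α/2} + z_β)/C)² + 3.
(2.326 + 1.036) / 0.3769 = 3.362 / 0.3769 = 8.920.
n = 8.920² + 3 = 79.57 + 3 = 82.6.
Round up.

n = 83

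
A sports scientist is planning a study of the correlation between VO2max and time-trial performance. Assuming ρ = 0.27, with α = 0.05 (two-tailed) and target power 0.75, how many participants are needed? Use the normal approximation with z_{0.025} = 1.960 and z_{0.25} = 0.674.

n = 94

Fisher's z: C = ½·ln((1+r)/(1−r)) = ½·ln(1.7397) = 0.2769.
n = ((z_{α/2} + z_β)/C)² + 3.
(1.960 + 0.674) / 0.2769 = 2.634 / 0.2769 = 9.512.
n = 9.512² + 3 = 90.49 + 3 = 93.5.
Round up.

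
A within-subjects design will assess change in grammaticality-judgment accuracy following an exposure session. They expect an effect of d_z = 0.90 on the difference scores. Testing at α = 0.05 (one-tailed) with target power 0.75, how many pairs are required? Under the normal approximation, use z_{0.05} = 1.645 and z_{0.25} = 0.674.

For a paired (one-sample on differences) test: n = ((z_{α} + z_β) / d)².
z_{α} + z_β = 1.645 + 0.674 = 2.319.
n = (2.319 / 0.90)² = 2.577² = 6.64.
Round up.

n = 7 pairs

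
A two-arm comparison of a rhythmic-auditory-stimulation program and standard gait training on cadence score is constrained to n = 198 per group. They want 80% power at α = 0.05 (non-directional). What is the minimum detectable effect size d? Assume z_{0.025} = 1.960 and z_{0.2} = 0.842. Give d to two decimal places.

d_min ≈ 0.28

For two independent groups of n = 198 each: d_min = (z_{α/2} + z_β)·√(2/n).
z-sum = 1.960 + 0.842 = 2.802.
d_min = 2.802 × √(2/198) = 2.802 × 0.1005 = 0.282.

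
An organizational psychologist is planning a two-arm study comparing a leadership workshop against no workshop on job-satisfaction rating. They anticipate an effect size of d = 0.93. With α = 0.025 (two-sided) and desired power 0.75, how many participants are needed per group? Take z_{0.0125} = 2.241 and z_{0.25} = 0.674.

n = 20 per group

For two independent groups with equal n: n = 2·((z_{α/2} + z_β) / d)².
z_{α/2} + z_β = 2.241 + 0.674 = 2.915.
n = 2 × (2.915 / 0.93)² = 2 × 3.134² = 2 × 9.82 = 19.6.
Round up to the next whole participant.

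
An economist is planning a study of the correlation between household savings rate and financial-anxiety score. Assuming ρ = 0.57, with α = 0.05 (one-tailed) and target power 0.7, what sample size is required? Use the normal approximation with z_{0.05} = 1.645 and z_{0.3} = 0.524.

n = 15

Fisher's z: C = ½·ln((1+r)/(1−r)) = ½·ln(3.6512) = 0.6475.
n = ((z_{α} + z_β)/C)² + 3.
(1.645 + 0.524) / 0.6475 = 2.169 / 0.6475 = 3.350.
n = 3.350² + 3 = 11.22 + 3 = 14.2.
Round up.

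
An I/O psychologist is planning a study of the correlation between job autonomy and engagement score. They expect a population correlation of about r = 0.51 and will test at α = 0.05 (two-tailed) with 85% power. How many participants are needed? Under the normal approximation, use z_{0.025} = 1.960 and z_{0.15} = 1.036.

Fisher's z: C = ½·ln((1+r)/(1−r)) = ½·ln(3.0816) = 0.5627.
n = ((z_{α/2} + z_β)/C)² + 3.
(1.960 + 1.036) / 0.5627 = 2.996 / 0.5627 = 5.324.
n = 5.324² + 3 = 28.35 + 3 = 31.3.
Round up.

n = 32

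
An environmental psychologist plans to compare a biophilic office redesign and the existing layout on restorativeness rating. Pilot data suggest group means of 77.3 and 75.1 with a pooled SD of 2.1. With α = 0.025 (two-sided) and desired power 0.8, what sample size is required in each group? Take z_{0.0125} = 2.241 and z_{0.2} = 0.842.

n = 18 per group

Cohen's d = |M₁ − M₂| / SD_pooled = |77.3 − 75.1| / 2.1 = 2.2 / 2.1 = 1.048.
For two independent groups with equal n: n = 2·((z_{α/2} + z_β) / d)².
z_{α/2} + z_β = 2.241 + 0.842 = 3.083.
n = 2 × (3.083 / 1.048)² = 2 × 2.942² = 2 × 8.65 = 17.3.
Round up to the next whole participant.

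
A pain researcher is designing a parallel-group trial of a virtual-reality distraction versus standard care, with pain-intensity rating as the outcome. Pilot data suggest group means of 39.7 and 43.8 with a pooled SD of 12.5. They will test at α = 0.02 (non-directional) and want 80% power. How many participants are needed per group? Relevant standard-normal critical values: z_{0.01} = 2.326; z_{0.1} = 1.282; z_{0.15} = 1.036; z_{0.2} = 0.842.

n = 187 per group

Cohen's d = |M₁ − M₂| / SD_pooled = |39.7 − 43.8| / 12.5 = 4.1 / 12.5 = 0.328.
For two independent groups with equal n: n = 2·((z_{α/2} + z_β) / d)².
z_{α/2} + z_β = 2.326 + 0.842 = 3.168.
n = 2 × (3.168 / 0.328)² = 2 × 9.659² = 2 × 93.29 = 186.6.
Round up to the next whole participant.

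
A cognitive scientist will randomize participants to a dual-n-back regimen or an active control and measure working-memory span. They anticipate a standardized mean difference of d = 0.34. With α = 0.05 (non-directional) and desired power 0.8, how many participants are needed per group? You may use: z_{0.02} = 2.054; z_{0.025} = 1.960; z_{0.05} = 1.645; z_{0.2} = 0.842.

For two independent groups with equal n: n = 2·((z_{α/2} + z_β) / d)².
z_{α/2} + z_β = 1.960 + 0.842 = 2.802.
n = 2 × (2.802 / 0.34)² = 2 × 8.241² = 2 × 67.92 = 135.8.
Round up to the next whole participant.

n = 136 per group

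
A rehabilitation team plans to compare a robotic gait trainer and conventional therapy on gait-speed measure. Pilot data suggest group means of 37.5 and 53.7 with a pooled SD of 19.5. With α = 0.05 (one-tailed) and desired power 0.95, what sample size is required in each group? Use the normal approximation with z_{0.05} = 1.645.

Cohen's d = |M₁ − M₂| / SD_pooled = |37.5 − 53.7| / 19.5 = 16.2 / 19.5 = 0.831.
For two independent groups with equal n: n = 2·((z_{α} + z_β) / d)².
z_{α} + z_β = 1.645 + 1.645 = 3.290.
n = 2 × (3.290 / 0.831)² = 2 × 3.959² = 2 × 15.67 = 31.3.
Round up to the next whole participant.

n = 32 per group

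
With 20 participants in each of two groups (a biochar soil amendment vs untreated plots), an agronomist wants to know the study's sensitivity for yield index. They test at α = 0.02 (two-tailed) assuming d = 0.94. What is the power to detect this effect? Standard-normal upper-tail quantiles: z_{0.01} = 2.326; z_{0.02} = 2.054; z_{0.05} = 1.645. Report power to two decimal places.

For two equal groups, power = Φ(d·√(n/2) − z_{α/2}).
d·√(n/2) = 0.94 × √(20/2) = 0.94 × 3.162 = 2.973.
z_β = 2.973 − 2.326 = 0.647.
Power = Φ(0.647) = 0.741.

power ≈ 0.74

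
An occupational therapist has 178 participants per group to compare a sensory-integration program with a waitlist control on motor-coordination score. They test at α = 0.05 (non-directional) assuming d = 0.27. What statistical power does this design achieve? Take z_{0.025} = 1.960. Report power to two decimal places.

For two equal groups, power = Φ(d·√(n/2) − z_{α/2}).
d·√(n/2) = 0.27 × √(178/2) = 0.27 × 9.434 = 2.547.
z_β = 2.547 − 1.960 = 0.587.
Power = Φ(0.587) = 0.721.

power ≈ 0.72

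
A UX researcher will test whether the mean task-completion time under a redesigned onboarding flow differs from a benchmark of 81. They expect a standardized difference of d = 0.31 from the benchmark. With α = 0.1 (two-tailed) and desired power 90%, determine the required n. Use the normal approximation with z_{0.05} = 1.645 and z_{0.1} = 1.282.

n = 90

For a one-sample test: n = ((z_{α/2} + z_β) / d)².
z_{α/2} + z_β = 1.645 + 1.282 = 2.927.
n = (2.927 / 0.31)² = 9.442² = 89.15.
Round up.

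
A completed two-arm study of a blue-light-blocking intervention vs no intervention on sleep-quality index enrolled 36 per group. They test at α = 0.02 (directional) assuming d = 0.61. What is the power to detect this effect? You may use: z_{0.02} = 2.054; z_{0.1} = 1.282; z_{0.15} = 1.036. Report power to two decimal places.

power ≈ 0.70

For two equal groups, power = Φ(d·√(n/2) − z_{α}).
d·√(n/2) = 0.61 × √(36/2) = 0.61 × 4.243 = 2.588.
z_β = 2.588 − 2.054 = 0.534.
Power = Φ(0.534) = 0.703.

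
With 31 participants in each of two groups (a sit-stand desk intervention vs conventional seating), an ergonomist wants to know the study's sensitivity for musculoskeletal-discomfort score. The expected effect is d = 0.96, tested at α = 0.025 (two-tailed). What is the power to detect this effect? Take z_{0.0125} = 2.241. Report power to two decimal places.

power ≈ 0.94

For two equal groups, power = Φ(d·√(n/2) − z_{α/2}).
d·√(n/2) = 0.96 × √(31/2) = 0.96 × 3.937 = 3.780.
z_β = 3.780 − 2.241 = 1.539.
Power = Φ(1.539) = 0.938.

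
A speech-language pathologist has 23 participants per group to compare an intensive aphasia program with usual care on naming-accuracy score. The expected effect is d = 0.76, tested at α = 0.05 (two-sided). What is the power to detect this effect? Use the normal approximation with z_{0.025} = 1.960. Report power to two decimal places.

For two equal groups, power = Φ(d·√(n/2) − z_{α/2}).
d·√(n/2) = 0.76 × √(23/2) = 0.76 × 3.391 = 2.577.
z_β = 2.577 − 1.960 = 0.617.
Power = Φ(0.617) = 0.731.

power ≈ 0.73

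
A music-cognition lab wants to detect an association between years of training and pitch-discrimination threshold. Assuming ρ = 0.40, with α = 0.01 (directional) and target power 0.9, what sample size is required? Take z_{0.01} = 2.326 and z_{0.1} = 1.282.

n = 76

Fisher's z: C = ½·ln((1+r)/(1−r)) = ½·ln(2.3333) = 0.4236.
n = ((z_{α} + z_β)/C)² + 3.
(2.326 + 1.282) / 0.4236 = 3.608 / 0.4236 = 8.517.
n = 8.517² + 3 = 72.55 + 3 = 75.5.
Round up.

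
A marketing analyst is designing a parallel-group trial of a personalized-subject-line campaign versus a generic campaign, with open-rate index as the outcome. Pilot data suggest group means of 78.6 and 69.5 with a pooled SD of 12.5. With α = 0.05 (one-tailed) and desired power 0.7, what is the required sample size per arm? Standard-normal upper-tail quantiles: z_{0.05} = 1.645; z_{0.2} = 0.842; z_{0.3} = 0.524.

n = 18 per group

Cohen's d = |M₁ − M₂| / SD_pooled = |78.6 − 69.5| / 12.5 = 9.1 / 12.5 = 0.728.
For two independent groups with equal n: n = 2·((z_{α} + z_β) / d)².
z_{α} + z_β = 1.645 + 0.524 = 2.169.
n = 2 × (2.169 / 0.728)² = 2 × 2.979² = 2 × 8.88 = 17.8.
Round up to the next whole participant.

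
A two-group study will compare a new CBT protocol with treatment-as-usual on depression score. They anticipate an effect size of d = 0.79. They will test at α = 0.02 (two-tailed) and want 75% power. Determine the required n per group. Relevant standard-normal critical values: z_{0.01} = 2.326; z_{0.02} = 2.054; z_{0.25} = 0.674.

n = 29 per group

For two independent groups with equal n: n = 2·((z_{α/2} + z_β) / d)².
z_{α/2} + z_β = 2.326 + 0.674 = 3.000.
n = 2 × (3.000 / 0.79)² = 2 × 3.797² = 2 × 14.42 = 28.8.
Round up to the next whole participant.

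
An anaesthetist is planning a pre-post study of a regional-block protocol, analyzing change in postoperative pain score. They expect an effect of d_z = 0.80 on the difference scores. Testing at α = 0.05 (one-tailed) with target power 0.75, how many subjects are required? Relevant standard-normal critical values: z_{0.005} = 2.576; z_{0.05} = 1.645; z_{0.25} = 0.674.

For a paired (one-sample on differences) test: n = ((z_{α} + z_β) / d)².
z_{α} + z_β = 1.645 + 0.674 = 2.319.
n = (2.319 / 0.80)² = 2.899² = 8.40.
Round up.

n = 9 pairs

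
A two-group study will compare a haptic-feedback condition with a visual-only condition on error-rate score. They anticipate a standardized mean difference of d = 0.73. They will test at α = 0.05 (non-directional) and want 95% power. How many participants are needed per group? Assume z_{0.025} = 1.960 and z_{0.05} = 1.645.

n = 49 per group

For two independent groups with equal n: n = 2·((z_{α/2} + z_β) / d)².
z_{α/2} + z_β = 1.960 + 1.645 = 3.605.
n = 2 × (3.605 / 0.73)² = 2 × 4.938² = 2 × 24.39 = 48.8.
Round up to the next whole participant.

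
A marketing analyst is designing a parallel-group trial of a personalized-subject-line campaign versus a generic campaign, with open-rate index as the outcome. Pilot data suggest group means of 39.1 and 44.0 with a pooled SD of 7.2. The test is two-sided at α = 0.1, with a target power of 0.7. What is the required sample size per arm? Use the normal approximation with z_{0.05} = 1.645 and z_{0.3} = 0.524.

Cohen's d = |M₁ − M₂| / SD_pooled = |39.1 − 44.0| / 7.2 = 4.9 / 7.2 = 0.681.
For two independent groups with equal n: n = 2·((z_{α/2} + z_β) / d)².
z_{α/2} + z_β = 1.645 + 0.524 = 2.169.
n = 2 × (2.169 / 0.681)² = 2 × 3.185² = 2 × 10.14 = 20.3.
Round up to the next whole participant.

n = 21 per group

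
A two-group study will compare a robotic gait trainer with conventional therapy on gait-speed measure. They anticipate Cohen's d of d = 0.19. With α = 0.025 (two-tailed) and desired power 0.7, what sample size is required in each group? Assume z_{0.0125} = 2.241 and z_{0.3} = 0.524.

For two independent groups with equal n: n = 2·((z_{α/2} + z_β) / d)².
z_{α/2} + z_β = 2.241 + 0.524 = 2.765.
n = 2 × (2.765 / 0.19)² = 2 × 14.553² = 2 × 211.78 = 423.6.
Round up to the next whole participant.

n = 424 per group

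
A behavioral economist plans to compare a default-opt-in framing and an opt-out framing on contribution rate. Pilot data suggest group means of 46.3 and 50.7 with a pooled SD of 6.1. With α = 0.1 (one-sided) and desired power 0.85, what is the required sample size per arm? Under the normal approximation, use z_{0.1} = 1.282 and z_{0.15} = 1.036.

Cohen's d = |M₁ − M₂| / SD_pooled = |46.3 − 50.7| / 6.1 = 4.4 / 6.1 = 0.721.
For two independent groups with equal n: n = 2·((z_{α} + z_β) / d)².
z_{α} + z_β = 1.282 + 1.036 = 2.318.
n = 2 × (2.318 / 0.721)² = 2 × 3.215² = 2 × 10.34 = 20.7.
Round up to the next whole participant.

n = 21 per group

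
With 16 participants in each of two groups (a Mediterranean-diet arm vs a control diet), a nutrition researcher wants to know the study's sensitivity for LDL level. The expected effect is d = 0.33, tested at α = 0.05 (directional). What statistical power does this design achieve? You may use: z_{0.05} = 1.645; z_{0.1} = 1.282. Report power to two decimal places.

power ≈ 0.24

For two equal groups, power = Φ(d·√(n/2) − z_{α}).
d·√(n/2) = 0.33 × √(16/2) = 0.33 × 2.828 = 0.933.
z_β = 0.933 − 1.645 = -0.712.
Power = Φ(-0.712) = 0.238.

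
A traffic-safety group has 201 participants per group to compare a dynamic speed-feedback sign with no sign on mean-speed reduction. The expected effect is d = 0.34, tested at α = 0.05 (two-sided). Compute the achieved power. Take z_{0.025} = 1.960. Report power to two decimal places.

For two equal groups, power = Φ(d·√(n/2) − z_{α/2}).
d·√(n/2) = 0.34 × √(201/2) = 0.34 × 10.025 = 3.408.
z_β = 3.408 − 1.960 = 1.448.
Power = Φ(1.448) = 0.926.

power ≈ 0.93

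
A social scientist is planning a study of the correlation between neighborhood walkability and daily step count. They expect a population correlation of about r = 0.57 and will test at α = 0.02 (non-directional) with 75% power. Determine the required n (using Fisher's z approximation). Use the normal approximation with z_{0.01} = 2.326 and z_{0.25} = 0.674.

n = 25

Fisher's z: C = ½·ln((1+r)/(1−r)) = ½·ln(3.6512) = 0.6475.
n = ((z_{α/2} + z_β)/C)² + 3.
(2.326 + 0.674) / 0.6475 = 3.000 / 0.6475 = 4.633.
n = 4.633² + 3 = 21.47 + 3 = 24.5.
Round up.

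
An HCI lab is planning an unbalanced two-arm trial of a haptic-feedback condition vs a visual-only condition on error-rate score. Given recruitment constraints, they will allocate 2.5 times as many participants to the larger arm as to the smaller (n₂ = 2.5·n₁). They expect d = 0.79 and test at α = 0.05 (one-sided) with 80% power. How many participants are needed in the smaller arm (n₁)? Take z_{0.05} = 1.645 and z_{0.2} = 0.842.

n₁ = 14

With allocation ratio k = n₂/n₁ = 2.5, Var(x̄₁−x̄₂) = σ²(1/n₁ + 1/(k·n₁)) = σ²·(k+1)/(k·n₁).
So n₁ = (1 + 1/k)·((z_{α} + z_β)/d)² = 1.400 × (2.487/0.79)².
n₁ = 1.400 × 9.91 = 13.9.
Round up: n₁ = 14, giving n₂ = 2.5 × 14 = 35.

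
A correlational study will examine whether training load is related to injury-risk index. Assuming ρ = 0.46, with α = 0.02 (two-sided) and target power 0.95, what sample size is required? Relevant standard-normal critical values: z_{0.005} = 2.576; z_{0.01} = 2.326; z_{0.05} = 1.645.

Fisher's z: C = ½·ln((1+r)/(1−r)) = ½·ln(2.7037) = 0.4973.
n = ((z_{α/2} + z_β)/C)² + 3.
(2.326 + 1.645) / 0.4973 = 3.971 / 0.4973 = 7.985.
n = 7.985² + 3 = 63.76 + 3 = 66.8.
Round up.

n = 67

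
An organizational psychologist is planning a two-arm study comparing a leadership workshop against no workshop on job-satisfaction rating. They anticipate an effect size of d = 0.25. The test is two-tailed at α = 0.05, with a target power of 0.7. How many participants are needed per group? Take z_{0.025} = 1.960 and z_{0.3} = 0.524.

For two independent groups with equal n: n = 2·((z_{α/2} + z_β) / d)².
z_{α/2} + z_β = 1.960 + 0.524 = 2.484.
n = 2 × (2.484 / 0.25)² = 2 × 9.936² = 2 × 98.72 = 197.4.
Round up to the next whole participant.

n = 198 per group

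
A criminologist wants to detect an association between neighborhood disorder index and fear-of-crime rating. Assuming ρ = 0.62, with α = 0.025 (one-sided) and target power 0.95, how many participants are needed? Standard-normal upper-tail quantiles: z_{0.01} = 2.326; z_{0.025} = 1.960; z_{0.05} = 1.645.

n = 28

Fisher's z: C = ½·ln((1+r)/(1−r)) = ½·ln(4.2632) = 0.7250.
n = ((z_{α} + z_β)/C)² + 3.
(1.960 + 1.645) / 0.7250 = 3.605 / 0.7250 = 4.972.
n = 4.972² + 3 = 24.72 + 3 = 27.7.
Round up.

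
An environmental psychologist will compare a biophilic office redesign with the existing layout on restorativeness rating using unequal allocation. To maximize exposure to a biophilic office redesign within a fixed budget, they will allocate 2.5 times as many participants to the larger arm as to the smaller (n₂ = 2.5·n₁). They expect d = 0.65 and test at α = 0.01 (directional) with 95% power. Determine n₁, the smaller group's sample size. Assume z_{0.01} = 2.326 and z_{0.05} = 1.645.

n₁ = 53

With allocation ratio k = n₂/n₁ = 2.5, Var(x̄₁−x̄₂) = σ²(1/n₁ + 1/(k·n₁)) = σ²·(k+1)/(k·n₁).
So n₁ = (1 + 1/k)·((z_{α} + z_β)/d)² = 1.400 × (3.971/0.65)².
n₁ = 1.400 × 37.32 = 52.3.
Round up: n₁ = 53, giving n₂ = ⌈2.5 × 53⌉ = ⌈132.5⌉ = 133.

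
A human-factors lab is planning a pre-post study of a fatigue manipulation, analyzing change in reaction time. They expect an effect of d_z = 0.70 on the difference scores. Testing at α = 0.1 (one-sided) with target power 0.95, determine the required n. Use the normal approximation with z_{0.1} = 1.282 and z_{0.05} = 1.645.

n = 18 pairs

For a paired (one-sample on differences) test: n = ((z_{α} + z_β) / d)².
z_{α} + z_β = 1.282 + 1.645 = 2.927.
n = (2.927 / 0.70)² = 4.181² = 17.48.
Round up.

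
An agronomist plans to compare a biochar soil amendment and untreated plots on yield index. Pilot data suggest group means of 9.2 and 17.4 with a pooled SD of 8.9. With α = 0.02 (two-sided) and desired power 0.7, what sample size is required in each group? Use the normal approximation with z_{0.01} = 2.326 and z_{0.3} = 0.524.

n = 20 per group

Cohen's d = |M₁ − M₂| / SD_pooled = |9.2 − 17.4| / 8.9 = 8.2 / 8.9 = 0.921.
For two independent groups with equal n: n = 2·((z_{α/2} + z_β) / d)².
z_{α/2} + z_β = 2.326 + 0.524 = 2.850.
n = 2 × (2.850 / 0.921)² = 2 × 3.094² = 2 × 9.58 = 19.2.
Round up to the next whole participant.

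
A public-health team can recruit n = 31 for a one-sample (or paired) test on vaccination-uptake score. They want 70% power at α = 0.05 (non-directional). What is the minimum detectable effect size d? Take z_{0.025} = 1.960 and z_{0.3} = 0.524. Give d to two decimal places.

For a single sample (or paired design) of n = 31: d_min = (z_{α/2} + z_β)/√n.
z-sum = 1.960 + 0.524 = 2.484.
d_min = 2.484 / √31 = 2.484 / 5.568 = 0.446.

d_min ≈ 0.45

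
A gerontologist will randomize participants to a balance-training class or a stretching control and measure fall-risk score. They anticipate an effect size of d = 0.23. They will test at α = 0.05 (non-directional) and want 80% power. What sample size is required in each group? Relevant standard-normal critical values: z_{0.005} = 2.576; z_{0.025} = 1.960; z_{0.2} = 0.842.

n = 297 per group

For two independent groups with equal n: n = 2·((z_{α/2} + z_β) / d)².
z_{α/2} + z_β = 1.960 + 0.842 = 2.802.
n = 2 × (2.802 / 0.23)² = 2 × 12.183² = 2 × 148.42 = 296.8.
Round up to the next whole participant.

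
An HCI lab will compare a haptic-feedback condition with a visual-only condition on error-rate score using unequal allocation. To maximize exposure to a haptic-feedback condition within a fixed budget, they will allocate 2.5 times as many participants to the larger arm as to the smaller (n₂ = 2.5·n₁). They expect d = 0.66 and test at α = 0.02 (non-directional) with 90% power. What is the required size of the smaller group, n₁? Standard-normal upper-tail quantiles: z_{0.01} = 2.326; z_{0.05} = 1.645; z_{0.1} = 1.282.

With allocation ratio k = n₂/n₁ = 2.5, Var(x̄₁−x̄₂) = σ²(1/n₁ + 1/(k·n₁)) = σ²·(k+1)/(k·n₁).
So n₁ = (1 + 1/k)·((z_{α/2} + z_β)/d)² = 1.400 × (3.608/0.66)².
n₁ = 1.400 × 29.88 = 41.8.
Round up: n₁ = 42, giving n₂ = 2.5 × 42 = 105.

n₁ = 42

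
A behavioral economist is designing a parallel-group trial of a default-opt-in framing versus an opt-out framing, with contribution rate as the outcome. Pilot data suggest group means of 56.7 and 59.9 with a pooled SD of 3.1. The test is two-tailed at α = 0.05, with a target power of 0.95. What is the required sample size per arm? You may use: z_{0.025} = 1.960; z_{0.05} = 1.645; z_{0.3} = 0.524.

n = 25 per group

Cohen's d = |M₁ − M₂| / SD_pooled = |56.7 − 59.9| / 3.1 = 3.2 / 3.1 = 1.032.
For two independent groups with equal n: n = 2·((z_{α/2} + z_β) / d)².
z_{α/2} + z_β = 1.960 + 1.645 = 3.605.
n = 2 × (3.605 / 1.032)² = 2 × 3.493² = 2 × 12.20 = 24.4.
Round up to the next whole participant.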